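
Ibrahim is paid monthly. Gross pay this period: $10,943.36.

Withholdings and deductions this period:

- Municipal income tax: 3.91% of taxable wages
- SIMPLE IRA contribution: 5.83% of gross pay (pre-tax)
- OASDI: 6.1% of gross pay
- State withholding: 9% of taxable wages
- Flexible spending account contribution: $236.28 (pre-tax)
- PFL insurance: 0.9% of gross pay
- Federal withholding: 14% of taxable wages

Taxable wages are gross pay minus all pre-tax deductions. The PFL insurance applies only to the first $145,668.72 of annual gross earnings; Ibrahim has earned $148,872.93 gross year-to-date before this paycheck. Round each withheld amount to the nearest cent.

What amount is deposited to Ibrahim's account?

$6,691.95

SIMPLE IRA contribution: $10,943.36 × 0.0583 = $638.00
Flexible spending account contribution: $236.28
Pre-tax total = $638.00 + $236.28 = $874.28
Taxable wages = $10,943.36 − $874.28 = $10,069.08
Municipal income tax: $10,069.08 × 0.0391 = $393.70
Federal withholding: $10,069.08 × 0.14 = $1,409.67
State withholding: $10,069.08 × 0.09 = $906.22
PFL insurance: annual cap $145,668.72 already reached (YTD $148,872.93), so $0.00
OASDI: $10,943.36 × 0.061 = $667.54
Total deductions = $638.00 + $236.28 + $393.70 + $1,409.67 + $906.22 + $0.00 + $667.54 = $4,251.41
Net pay = $10,943.36 − $4,251.41 = $6,691.95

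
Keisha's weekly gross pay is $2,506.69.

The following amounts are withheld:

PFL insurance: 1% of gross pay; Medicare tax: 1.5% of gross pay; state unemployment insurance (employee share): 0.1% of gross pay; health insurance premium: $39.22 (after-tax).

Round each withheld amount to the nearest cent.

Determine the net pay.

State unemployment insurance (employee share): $2,506.69 × 0.001 = $2.51
Medicare tax: $2,506.69 × 0.015 = $37.60
PFL insurance: $2,506.69 × 0.01 = $25.07
Health insurance premium: $39.22
Total deductions = $2.51 + $37.60 + $25.07 + $39.22 = $104.40
Net pay = $2,506.69 − $104.40 = $2,402.29

$2,402.29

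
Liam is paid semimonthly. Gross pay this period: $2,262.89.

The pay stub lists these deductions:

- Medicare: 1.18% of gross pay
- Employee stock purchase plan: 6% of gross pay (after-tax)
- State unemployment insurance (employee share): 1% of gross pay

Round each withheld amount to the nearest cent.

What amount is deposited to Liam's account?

$2,077.79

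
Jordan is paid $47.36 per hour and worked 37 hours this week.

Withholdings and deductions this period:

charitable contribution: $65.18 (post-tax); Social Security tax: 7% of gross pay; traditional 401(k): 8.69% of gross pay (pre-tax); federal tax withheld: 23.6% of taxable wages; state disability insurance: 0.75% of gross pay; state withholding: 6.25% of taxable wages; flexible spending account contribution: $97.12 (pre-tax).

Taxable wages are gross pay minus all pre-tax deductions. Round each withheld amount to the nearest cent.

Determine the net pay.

Gross pay: 37 × $47.36 = $1,752.32
Traditional 401(k): $1,752.32 × 0.0869 = $152.28
Flexible spending account contribution: $97.12
Pre-tax total = $152.28 + $97.12 = $249.40
Taxable wages = $1,752.32 − $249.40 = $1,502.92
State withholding: $1,502.92 × 0.0625 = $93.93
Federal tax withheld: $1,502.92 × 0.236 = $354.69
Social Security tax: $1,752.32 × 0.07 = $122.66
State disability insurance: $1,752.32 × 0.0075 = $13.14
Charitable contribution: $65.18
Total deductions = $152.28 + $97.12 + $93.93 + $354.69 + $122.66 + $13.14 + $65.18 = $899.00
Net pay = $1,752.32 − $899.00 = $853.32

$853.32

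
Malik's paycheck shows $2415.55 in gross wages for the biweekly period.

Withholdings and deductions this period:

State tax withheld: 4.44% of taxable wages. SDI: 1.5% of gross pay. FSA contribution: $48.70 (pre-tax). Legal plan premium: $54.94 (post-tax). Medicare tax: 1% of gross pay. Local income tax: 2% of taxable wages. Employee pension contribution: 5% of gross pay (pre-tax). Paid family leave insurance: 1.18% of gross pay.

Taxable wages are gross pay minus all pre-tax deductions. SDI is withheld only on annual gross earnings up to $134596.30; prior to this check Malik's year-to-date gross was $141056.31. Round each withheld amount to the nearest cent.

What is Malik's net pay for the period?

$1993.82

FSA contribution: $48.70
Employee pension contribution: $2415.55 × 0.05 = $120.78
Pre-tax total = $48.70 + $120.78 = $169.48
Taxable wages = $2415.55 − $169.48 = $2246.07
Local income tax: $2246.07 × 0.02 = $44.92
State tax withheld: $2246.07 × 0.0444 = $99.73
Paid family leave insurance: $2415.55 × 0.0118 = $28.50
Medicare tax: $2415.55 × 0.01 = $24.16
SDI: annual cap $134596.30 already reached (YTD $141056.31), so $0.00
Legal plan premium: $54.94
Total deductions = $48.70 + $120.78 + $44.92 + $99.73 + $28.50 + $24.16 + $0.00 + $54.94 = $421.73
Net pay = $2415.55 − $421.73 = $1993.82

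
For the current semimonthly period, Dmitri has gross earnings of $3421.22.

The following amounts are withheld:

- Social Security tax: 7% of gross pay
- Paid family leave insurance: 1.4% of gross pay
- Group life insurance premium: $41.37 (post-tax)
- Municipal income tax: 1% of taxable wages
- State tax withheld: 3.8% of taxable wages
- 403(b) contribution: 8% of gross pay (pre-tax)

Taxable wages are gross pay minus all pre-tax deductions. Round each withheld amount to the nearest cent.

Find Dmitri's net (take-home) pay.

$2667.67

403(b) contribution: $3421.22 × 0.08 = $273.70
Taxable wages = $3421.22 − $273.70 = $3147.52
Municipal income tax: $3147.52 × 0.01 = $31.48
State tax withheld: $3147.52 × 0.038 = $119.61
Paid family leave insurance: $3421.22 × 0.014 = $47.90
Social Security tax: $3421.22 × 0.07 = $239.49
Group life insurance premium: $41.37
Total deductions = $273.70 + $31.48 + $119.61 + $47.90 + $239.49 + $41.37 = $753.55
Net pay = $3421.22 − $753.55 = $2667.67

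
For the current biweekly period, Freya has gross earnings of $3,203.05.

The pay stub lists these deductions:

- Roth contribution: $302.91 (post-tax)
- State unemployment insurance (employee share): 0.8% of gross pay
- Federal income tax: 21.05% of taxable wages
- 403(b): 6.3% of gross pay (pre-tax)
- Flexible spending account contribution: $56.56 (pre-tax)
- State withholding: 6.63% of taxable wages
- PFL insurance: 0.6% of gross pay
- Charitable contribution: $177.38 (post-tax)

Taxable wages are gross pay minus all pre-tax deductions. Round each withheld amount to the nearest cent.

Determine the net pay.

$1,604.48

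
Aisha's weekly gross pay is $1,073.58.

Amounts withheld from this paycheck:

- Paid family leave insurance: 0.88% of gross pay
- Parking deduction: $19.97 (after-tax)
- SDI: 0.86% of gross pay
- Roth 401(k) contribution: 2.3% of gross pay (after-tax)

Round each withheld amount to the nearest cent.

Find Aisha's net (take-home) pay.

$1,010.24

Paid family leave insurance: $1,073.58 × 0.0088 = $9.45
SDI: $1,073.58 × 0.0086 = $9.23
Roth 401(k) contribution: $1,073.58 × 0.023 = $24.69
Parking deduction: $19.97
Total deductions = $9.45 + $9.23 + $24.69 + $19.97 = $63.34
Net pay = $1,073.58 − $63.34 = $1,010.24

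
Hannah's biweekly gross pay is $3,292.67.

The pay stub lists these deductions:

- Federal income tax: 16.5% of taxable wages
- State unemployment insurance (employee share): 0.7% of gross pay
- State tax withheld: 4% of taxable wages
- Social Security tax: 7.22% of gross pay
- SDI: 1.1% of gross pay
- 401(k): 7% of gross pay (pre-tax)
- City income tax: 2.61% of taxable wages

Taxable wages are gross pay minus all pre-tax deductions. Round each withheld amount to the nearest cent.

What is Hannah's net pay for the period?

401(k): $3,292.67 × 0.07 = $230.49
Taxable wages = $3,292.67 − $230.49 = $3,062.18
Federal income tax: $3,062.18 × 0.165 = $505.26
City income tax: $3,062.18 × 0.0261 = $79.92
State tax withheld: $3,062.18 × 0.04 = $122.49
State unemployment insurance (employee share): $3,292.67 × 0.007 = $23.05
SDI: $3,292.67 × 0.011 = $36.22
Social Security tax: $3,292.67 × 0.0722 = $237.73
Total deductions = $230.49 + $505.26 + $79.92 + $122.49 + $23.05 + $36.22 + $237.73 = $1,235.16
Net pay = $3,292.67 − $1,235.16 = $2,057.51

$2,057.51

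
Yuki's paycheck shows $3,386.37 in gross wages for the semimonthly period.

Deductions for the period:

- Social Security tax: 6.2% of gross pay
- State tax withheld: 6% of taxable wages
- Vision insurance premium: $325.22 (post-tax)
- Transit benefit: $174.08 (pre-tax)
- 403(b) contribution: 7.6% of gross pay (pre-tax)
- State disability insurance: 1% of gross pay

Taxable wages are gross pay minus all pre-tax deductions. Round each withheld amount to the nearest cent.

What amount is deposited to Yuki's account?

$2,208.60

Transit benefit: $174.08
403(b) contribution: $3,386.37 × 0.076 = $257.36
Pre-tax total = $174.08 + $257.36 = $431.44
Taxable wages = $3,386.37 − $431.44 = $2,954.93
State tax withheld: $2,954.93 × 0.06 = $177.30
State disability insurance: $3,386.37 × 0.01 = $33.86
Social Security tax: $3,386.37 × 0.062 = $209.95
Vision insurance premium: $325.22
Total deductions = $174.08 + $257.36 + $177.30 + $33.86 + $209.95 + $325.22 = $1,177.77
Net pay = $3,386.37 − $1,177.77 = $2,208.60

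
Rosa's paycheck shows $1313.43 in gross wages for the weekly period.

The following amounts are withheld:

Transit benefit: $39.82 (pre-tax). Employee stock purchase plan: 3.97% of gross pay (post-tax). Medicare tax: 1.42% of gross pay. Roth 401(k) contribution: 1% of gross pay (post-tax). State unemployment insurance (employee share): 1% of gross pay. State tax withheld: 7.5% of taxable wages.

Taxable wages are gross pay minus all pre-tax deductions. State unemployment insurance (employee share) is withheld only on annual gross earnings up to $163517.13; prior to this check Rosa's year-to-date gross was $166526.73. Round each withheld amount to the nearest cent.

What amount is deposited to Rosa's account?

$1094.17

Transit benefit: $39.82
Taxable wages = $1313.43 − $39.82 = $1273.61
State tax withheld: $1273.61 × 0.075 = $95.52
Medicare tax: $1313.43 × 0.0142 = $18.65
State unemployment insurance (employee share): annual cap $163517.13 already reached (YTD $166526.73), so $0.00
Employee stock purchase plan: $1313.43 × 0.0397 = $52.14
Roth 401(k) contribution: $1313.43 × 0.01 = $13.13
Total deductions = $39.82 + $95.52 + $18.65 + $0.00 + $52.14 + $13.13 = $219.26
Net pay = $1313.43 − $219.26 = $1094.17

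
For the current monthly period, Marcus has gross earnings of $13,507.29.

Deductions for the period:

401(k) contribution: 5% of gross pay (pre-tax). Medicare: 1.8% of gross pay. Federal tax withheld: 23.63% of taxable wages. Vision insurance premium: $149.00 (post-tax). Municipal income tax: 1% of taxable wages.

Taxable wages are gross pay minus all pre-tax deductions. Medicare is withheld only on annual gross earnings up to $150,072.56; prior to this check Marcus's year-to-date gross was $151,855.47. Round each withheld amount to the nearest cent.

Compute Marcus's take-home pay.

$9,522.42

401(k) contribution: $13,507.29 × 0.05 = $675.36
Taxable wages = $13,507.29 − $675.36 = $12,831.93
Federal tax withheld: $12,831.93 × 0.2363 = $3,032.19
Municipal income tax: $12,831.93 × 0.01 = $128.32
Medicare: annual cap $150,072.56 already reached (YTD $151,855.47), so $0.00
Vision insurance premium: $149.00
Total deductions = $675.36 + $3,032.19 + $128.32 + $0.00 + $149.00 = $3,984.87
Net pay = $13,507.29 − $3,984.87 = $9,522.42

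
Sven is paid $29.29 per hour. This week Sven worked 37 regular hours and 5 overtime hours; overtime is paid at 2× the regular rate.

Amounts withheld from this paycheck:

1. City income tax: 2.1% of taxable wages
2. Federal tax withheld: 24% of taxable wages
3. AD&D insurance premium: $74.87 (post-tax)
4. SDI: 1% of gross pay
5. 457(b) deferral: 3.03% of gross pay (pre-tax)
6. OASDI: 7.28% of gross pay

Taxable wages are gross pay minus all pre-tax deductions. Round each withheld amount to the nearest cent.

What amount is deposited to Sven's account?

$797.65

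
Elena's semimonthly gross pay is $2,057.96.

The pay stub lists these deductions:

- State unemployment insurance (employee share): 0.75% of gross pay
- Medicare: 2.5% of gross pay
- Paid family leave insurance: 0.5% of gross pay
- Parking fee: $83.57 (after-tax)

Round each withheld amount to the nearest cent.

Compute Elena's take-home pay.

$1,897.22

State unemployment insurance (employee share): $2,057.96 × 0.0075 = $15.43
Medicare: $2,057.96 × 0.025 = $51.45
Paid family leave insurance: $2,057.96 × 0.005 = $10.29
Parking fee: $83.57
Total deductions = $15.43 + $51.45 + $10.29 + $83.57 = $160.74
Net pay = $2,057.96 − $160.74 = $1,897.22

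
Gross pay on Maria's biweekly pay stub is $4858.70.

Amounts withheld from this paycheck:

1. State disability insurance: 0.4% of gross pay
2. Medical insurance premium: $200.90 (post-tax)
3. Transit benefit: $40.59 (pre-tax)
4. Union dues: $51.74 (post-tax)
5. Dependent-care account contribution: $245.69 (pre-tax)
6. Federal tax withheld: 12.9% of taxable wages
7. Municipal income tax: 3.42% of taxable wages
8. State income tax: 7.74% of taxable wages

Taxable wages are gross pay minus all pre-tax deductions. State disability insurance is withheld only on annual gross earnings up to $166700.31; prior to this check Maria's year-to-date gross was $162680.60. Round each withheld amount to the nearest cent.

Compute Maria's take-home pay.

$3203.57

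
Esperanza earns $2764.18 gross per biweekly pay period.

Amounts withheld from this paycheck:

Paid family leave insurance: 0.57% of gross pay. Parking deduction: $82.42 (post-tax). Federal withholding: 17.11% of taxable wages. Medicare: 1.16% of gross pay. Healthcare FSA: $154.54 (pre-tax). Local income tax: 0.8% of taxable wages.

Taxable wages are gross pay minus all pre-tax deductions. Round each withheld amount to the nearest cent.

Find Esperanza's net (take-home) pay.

Healthcare FSA: $154.54
Taxable wages = $2764.18 − $154.54 = $2609.64
Local income tax: $2609.64 × 0.008 = $20.88
Federal withholding: $2609.64 × 0.1711 = $446.51
Paid family leave insurance: $2764.18 × 0.0057 = $15.76
Medicare: $2764.18 × 0.0116 = $32.06
Parking deduction: $82.42
Total deductions = $154.54 + $20.88 + $446.51 + $15.76 + $32.06 + $82.42 = $752.17
Net pay = $2764.18 − $752.17 = $2012.01

$2012.01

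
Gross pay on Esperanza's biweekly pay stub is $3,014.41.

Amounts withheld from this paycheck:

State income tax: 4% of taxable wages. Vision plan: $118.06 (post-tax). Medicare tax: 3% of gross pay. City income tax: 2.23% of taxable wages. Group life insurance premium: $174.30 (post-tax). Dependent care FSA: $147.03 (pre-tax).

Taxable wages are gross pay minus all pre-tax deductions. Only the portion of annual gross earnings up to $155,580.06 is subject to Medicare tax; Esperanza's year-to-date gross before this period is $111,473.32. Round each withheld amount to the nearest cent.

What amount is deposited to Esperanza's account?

$2,305.95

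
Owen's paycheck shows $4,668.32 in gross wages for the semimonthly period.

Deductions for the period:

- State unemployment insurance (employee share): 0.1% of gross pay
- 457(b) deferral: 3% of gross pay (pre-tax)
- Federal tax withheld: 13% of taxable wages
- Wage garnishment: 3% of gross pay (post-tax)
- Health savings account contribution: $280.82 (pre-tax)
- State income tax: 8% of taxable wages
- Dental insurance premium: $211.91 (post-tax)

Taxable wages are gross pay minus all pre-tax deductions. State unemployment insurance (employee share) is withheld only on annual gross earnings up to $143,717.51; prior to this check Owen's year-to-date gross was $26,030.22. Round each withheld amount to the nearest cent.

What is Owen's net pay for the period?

Health savings account contribution: $280.82
457(b) deferral: $4,668.32 × 0.03 = $140.05
Pre-tax total = $280.82 + $140.05 = $420.87
Taxable wages = $4,668.32 − $420.87 = $4,247.45
State income tax: $4,247.45 × 0.08 = $339.80
Federal tax withheld: $4,247.45 × 0.13 = $552.17
State unemployment insurance (employee share): cap not yet reached, full $4,668.32 is subject → $4,668.32 × 0.001 = $4.67
Wage garnishment: $4,668.32 × 0.03 = $140.05
Dental insurance premium: $211.91
Total deductions = $280.82 + $140.05 + $339.80 + $552.17 + $4.67 + $140.05 + $211.91 = $1,669.47
Net pay = $4,668.32 − $1,669.47 = $2,998.85

$2,998.85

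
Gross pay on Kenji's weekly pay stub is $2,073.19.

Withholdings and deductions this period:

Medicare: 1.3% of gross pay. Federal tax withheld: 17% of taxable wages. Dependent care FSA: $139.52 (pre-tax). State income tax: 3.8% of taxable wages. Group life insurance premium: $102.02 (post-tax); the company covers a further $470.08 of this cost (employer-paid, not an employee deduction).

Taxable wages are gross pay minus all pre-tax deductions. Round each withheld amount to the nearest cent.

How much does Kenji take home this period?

Dependent care FSA: $139.52
Taxable wages = $2,073.19 − $139.52 = $1,933.67
State income tax: $1,933.67 × 0.038 = $73.48
Federal tax withheld: $1,933.67 × 0.17 = $328.72
Medicare: $2,073.19 × 0.013 = $26.95
Group life insurance premium: $102.02
(Employer's $470.08 toward group life insurance premium is not withheld from the employee.)
Total deductions = $139.52 + $73.48 + $328.72 + $26.95 + $102.02 = $670.69
Net pay = $2,073.19 − $670.69 = $1,402.50

$1,402.50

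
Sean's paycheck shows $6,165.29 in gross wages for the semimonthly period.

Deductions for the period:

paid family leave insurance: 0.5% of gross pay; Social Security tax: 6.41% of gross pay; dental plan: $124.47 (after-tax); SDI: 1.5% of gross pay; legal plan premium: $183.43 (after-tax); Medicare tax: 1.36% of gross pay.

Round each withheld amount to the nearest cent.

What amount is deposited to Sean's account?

$5,255.03

Medicare tax: $6,165.29 × 0.0136 = $83.85
Social Security tax: $6,165.29 × 0.0641 = $395.20
Paid family leave insurance: $6,165.29 × 0.005 = $30.83
SDI: $6,165.29 × 0.015 = $92.48
Legal plan premium: $183.43
Dental plan: $124.47
Total deductions = $83.85 + $395.20 + $30.83 + $92.48 + $183.43 + $124.47 = $910.26
Net pay = $6,165.29 − $910.26 = $5,255.03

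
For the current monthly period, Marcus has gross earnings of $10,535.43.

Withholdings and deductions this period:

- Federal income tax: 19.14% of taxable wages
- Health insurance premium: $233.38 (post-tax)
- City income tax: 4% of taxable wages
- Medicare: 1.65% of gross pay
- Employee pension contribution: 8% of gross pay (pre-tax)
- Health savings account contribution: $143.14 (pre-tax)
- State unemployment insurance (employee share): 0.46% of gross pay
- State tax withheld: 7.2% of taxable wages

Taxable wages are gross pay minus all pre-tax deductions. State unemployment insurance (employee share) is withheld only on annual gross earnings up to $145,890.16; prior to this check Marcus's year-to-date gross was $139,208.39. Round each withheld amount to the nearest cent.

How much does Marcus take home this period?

Health savings account contribution: $143.14
Employee pension contribution: $10,535.43 × 0.08 = $842.83
Pre-tax total = $143.14 + $842.83 = $985.97
Taxable wages = $10,535.43 − $985.97 = $9,549.46
City income tax: $9,549.46 × 0.04 = $381.98
State tax withheld: $9,549.46 × 0.072 = $687.56
Federal income tax: $9,549.46 × 0.1914 = $1,827.77
State unemployment insurance (employee share): only $145,890.16 − $139,208.39 = $6,681.77 of this check is subject → $6,681.77 × 0.0046 = $30.74
Medicare: $10,535.43 × 0.0165 = $173.83
Health insurance premium: $233.38
Total deductions = $143.14 + $842.83 + $381.98 + $687.56 + $1,827.77 + $30.74 + $173.83 + $233.38 = $4,321.23
Net pay = $10,535.43 − $4,321.23 = $6,214.20

$6,214.20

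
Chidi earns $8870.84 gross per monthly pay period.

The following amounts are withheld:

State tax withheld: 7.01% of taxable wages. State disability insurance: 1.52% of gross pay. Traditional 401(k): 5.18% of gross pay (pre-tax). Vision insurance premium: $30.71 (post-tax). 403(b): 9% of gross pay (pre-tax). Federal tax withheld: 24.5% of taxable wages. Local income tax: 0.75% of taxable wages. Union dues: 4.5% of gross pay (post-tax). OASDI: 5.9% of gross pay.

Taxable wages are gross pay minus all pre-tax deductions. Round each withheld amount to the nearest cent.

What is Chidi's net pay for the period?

Traditional 401(k): $8870.84 × 0.0518 = $459.51
403(b): $8870.84 × 0.09 = $798.38
Pre-tax total = $459.51 + $798.38 = $1257.89
Taxable wages = $8870.84 − $1257.89 = $7612.95
Local income tax: $7612.95 × 0.0075 = $57.10
Federal tax withheld: $7612.95 × 0.245 = $1865.17
State tax withheld: $7612.95 × 0.0701 = $533.67
OASDI: $8870.84 × 0.059 = $523.38
State disability insurance: $8870.84 × 0.0152 = $134.84
Union dues: $8870.84 × 0.045 = $399.19
Vision insurance premium: $30.71
Total deductions = $459.51 + $798.38 + $57.10 + $1865.17 + $533.67 + $523.38 + $134.84 + $399.19 + $30.71 = $4801.95
Net pay = $8870.84 − $4801.95 = $4068.89

$4068.89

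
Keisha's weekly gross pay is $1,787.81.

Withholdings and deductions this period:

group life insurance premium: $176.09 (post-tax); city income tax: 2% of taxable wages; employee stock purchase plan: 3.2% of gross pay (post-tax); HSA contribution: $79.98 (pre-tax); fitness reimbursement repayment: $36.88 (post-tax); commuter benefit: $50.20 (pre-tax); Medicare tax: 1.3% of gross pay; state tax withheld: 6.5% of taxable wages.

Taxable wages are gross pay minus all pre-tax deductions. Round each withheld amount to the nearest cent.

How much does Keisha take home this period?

$1,223.31

Commuter benefit: $50.20
HSA contribution: $79.98
Pre-tax total = $50.20 + $79.98 = $130.18
Taxable wages = $1,787.81 − $130.18 = $1,657.63
City income tax: $1,657.63 × 0.02 = $33.15
State tax withheld: $1,657.63 × 0.065 = $107.75
Medicare tax: $1,787.81 × 0.013 = $23.24
Employee stock purchase plan: $1,787.81 × 0.032 = $57.21
Fitness reimbursement repayment: $36.88
Group life insurance premium: $176.09
Total deductions = $50.20 + $79.98 + $33.15 + $107.75 + $23.24 + $57.21 + $36.88 + $176.09 = $564.50
Net pay = $1,787.81 − $564.50 = $1,223.31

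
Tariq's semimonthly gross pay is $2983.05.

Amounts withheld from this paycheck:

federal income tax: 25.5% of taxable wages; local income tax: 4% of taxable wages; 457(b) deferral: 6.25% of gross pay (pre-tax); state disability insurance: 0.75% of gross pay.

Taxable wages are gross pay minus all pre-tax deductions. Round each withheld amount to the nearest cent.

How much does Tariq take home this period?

457(b) deferral: $2983.05 × 0.0625 = $186.44
Taxable wages = $2983.05 − $186.44 = $2796.61
Federal income tax: $2796.61 × 0.255 = $713.14
Local income tax: $2796.61 × 0.04 = $111.86
State disability insurance: $2983.05 × 0.0075 = $22.37
Total deductions = $186.44 + $713.14 + $111.86 + $22.37 = $1033.81
Net pay = $2983.05 − $1033.81 = $1949.24

$1949.24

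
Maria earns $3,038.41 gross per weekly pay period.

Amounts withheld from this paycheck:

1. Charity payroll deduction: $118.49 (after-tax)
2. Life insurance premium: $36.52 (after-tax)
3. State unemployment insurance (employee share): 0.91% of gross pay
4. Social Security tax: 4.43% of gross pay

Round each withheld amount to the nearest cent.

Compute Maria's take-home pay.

$2,721.15

State unemployment insurance (employee share): $3,038.41 × 0.0091 = $27.65
Social Security tax: $3,038.41 × 0.0443 = $134.60
Life insurance premium: $36.52
Charity payroll deduction: $118.49
Total deductions = $27.65 + $134.60 + $36.52 + $118.49 = $317.26
Net pay = $3,038.41 − $317.26 = $2,721.15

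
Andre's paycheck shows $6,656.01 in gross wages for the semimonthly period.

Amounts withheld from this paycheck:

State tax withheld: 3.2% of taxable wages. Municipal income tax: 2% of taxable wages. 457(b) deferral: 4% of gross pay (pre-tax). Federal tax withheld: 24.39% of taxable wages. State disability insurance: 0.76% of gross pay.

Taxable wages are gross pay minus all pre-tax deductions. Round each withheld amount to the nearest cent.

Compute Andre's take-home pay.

$4,448.45

457(b) deferral: $6,656.01 × 0.04 = $266.24
Taxable wages = $6,656.01 − $266.24 = $6,389.77
Municipal income tax: $6,389.77 × 0.02 = $127.80
State tax withheld: $6,389.77 × 0.032 = $204.47
Federal tax withheld: $6,389.77 × 0.2439 = $1,558.46
State disability insurance: $6,656.01 × 0.0076 = $50.59
Total deductions = $266.24 + $127.80 + $204.47 + $1,558.46 + $50.59 = $2,207.56
Net pay = $6,656.01 − $2,207.56 = $4,448.45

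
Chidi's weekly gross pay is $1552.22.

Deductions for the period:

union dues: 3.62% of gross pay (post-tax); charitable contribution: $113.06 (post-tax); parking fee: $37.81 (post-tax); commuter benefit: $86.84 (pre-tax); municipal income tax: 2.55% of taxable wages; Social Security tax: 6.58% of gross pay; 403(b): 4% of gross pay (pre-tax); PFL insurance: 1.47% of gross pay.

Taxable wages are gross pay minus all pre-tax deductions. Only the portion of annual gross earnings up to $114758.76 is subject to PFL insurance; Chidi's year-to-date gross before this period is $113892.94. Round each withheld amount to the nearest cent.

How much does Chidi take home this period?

Commuter benefit: $86.84
403(b): $1552.22 × 0.04 = $62.09
Pre-tax total = $86.84 + $62.09 = $148.93
Taxable wages = $1552.22 − $148.93 = $1403.29
Municipal income tax: $1403.29 × 0.0255 = $35.78
Social Security tax: $1552.22 × 0.0658 = $102.14
PFL insurance: only $114758.76 − $113892.94 = $865.82 of this check is subject → $865.82 × 0.0147 = $12.73
Union dues: $1552.22 × 0.0362 = $56.19
Parking fee: $37.81
Charitable contribution: $113.06
Total deductions = $86.84 + $62.09 + $35.78 + $102.14 + $12.73 + $56.19 + $37.81 + $113.06 = $506.64
Net pay = $1552.22 − $506.64 = $1045.58

$1045.58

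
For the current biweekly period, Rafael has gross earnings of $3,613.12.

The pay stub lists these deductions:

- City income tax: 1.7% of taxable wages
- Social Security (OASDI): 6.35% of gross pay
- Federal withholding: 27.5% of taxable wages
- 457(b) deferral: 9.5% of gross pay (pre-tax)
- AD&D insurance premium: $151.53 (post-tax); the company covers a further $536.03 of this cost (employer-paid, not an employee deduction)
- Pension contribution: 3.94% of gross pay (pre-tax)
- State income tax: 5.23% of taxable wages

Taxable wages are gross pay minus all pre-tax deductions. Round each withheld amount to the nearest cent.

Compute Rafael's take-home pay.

457(b) deferral: $3,613.12 × 0.095 = $343.25
Pension contribution: $3,613.12 × 0.0394 = $142.36
Pre-tax total = $343.25 + $142.36 = $485.61
Taxable wages = $3,613.12 − $485.61 = $3,127.51
State income tax: $3,127.51 × 0.0523 = $163.57
Federal withholding: $3,127.51 × 0.275 = $860.07
City income tax: $3,127.51 × 0.017 = $53.17
Social Security (OASDI): $3,613.12 × 0.0635 = $229.43
AD&D insurance premium: $151.53
(Employer's $536.03 toward AD&D insurance premium is not withheld from the employee.)
Total deductions = $343.25 + $142.36 + $163.57 + $860.07 + $53.17 + $229.43 + $151.53 = $1,943.38
Net pay = $3,613.12 − $1,943.38 = $1,669.74

$1,669.74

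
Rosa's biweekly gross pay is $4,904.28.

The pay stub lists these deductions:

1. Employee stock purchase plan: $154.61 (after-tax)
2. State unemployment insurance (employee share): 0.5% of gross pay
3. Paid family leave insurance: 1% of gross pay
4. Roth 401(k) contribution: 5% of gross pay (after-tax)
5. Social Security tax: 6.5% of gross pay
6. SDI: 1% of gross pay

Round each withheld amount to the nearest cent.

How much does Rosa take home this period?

$4,063.08

SDI: $4,904.28 × 0.01 = $49.04
Paid family leave insurance: $4,904.28 × 0.01 = $49.04
State unemployment insurance (employee share): $4,904.28 × 0.005 = $24.52
Social Security tax: $4,904.28 × 0.065 = $318.78
Roth 401(k) contribution: $4,904.28 × 0.05 = $245.21
Employee stock purchase plan: $154.61
Total deductions = $49.04 + $49.04 + $24.52 + $318.78 + $245.21 + $154.61 = $841.20
Net pay = $4,904.28 − $841.20 = $4,063.08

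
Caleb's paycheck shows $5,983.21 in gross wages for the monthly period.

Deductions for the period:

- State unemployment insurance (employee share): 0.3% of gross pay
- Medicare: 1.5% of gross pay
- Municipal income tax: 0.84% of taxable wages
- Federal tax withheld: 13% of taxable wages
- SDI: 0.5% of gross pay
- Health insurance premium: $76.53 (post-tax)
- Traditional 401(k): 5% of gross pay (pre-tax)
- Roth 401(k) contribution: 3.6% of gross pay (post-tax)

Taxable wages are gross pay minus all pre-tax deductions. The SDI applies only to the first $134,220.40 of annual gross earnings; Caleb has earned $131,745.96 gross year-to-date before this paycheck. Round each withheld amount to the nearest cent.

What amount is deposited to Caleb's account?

$4,485.37

Traditional 401(k): $5,983.21 × 0.05 = $299.16
Taxable wages = $5,983.21 − $299.16 = $5,684.05
Federal tax withheld: $5,684.05 × 0.13 = $738.93
Municipal income tax: $5,684.05 × 0.0084 = $47.75
SDI: only $134,220.40 − $131,745.96 = $2,474.44 of this check is subject → $2,474.44 × 0.005 = $12.37
Medicare: $5,983.21 × 0.015 = $89.75
State unemployment insurance (employee share): $5,983.21 × 0.003 = $17.95
Roth 401(k) contribution: $5,983.21 × 0.036 = $215.40
Health insurance premium: $76.53
Total deductions = $299.16 + $738.93 + $47.75 + $12.37 + $89.75 + $17.95 + $215.40 + $76.53 = $1,497.84
Net pay = $5,983.21 − $1,497.84 = $4,485.37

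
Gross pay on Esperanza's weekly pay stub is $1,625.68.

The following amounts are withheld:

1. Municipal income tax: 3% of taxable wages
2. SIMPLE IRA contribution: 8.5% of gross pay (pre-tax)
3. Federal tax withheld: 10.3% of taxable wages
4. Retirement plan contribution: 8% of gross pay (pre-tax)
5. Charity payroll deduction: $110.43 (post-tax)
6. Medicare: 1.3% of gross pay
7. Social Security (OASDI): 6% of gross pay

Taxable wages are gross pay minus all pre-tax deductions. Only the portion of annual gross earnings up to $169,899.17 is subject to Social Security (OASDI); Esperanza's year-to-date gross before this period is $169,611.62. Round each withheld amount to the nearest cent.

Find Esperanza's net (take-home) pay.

$1,028.10

Retirement plan contribution: $1,625.68 × 0.08 = $130.05
SIMPLE IRA contribution: $1,625.68 × 0.085 = $138.18
Pre-tax total = $130.05 + $138.18 = $268.23
Taxable wages = $1,625.68 − $268.23 = $1,357.45
Federal tax withheld: $1,357.45 × 0.103 = $139.82
Municipal income tax: $1,357.45 × 0.03 = $40.72
Medicare: $1,625.68 × 0.013 = $21.13
Social Security (OASDI): only $169,899.17 − $169,611.62 = $287.55 of this check is subject → $287.55 × 0.06 = $17.25
Charity payroll deduction: $110.43
Total deductions = $130.05 + $138.18 + $139.82 + $40.72 + $21.13 + $17.25 + $110.43 = $597.58
Net pay = $1,625.68 − $597.58 = $1,028.10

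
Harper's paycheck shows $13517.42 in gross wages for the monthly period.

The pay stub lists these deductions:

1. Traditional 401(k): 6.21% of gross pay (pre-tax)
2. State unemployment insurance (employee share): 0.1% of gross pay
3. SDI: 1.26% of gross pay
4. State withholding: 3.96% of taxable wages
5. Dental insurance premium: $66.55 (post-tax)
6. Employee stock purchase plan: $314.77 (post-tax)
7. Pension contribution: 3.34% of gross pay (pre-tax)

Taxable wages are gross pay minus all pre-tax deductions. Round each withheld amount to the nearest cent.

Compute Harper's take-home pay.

Pension contribution: $13517.42 × 0.0334 = $451.48
Traditional 401(k): $13517.42 × 0.0621 = $839.43
Pre-tax total = $451.48 + $839.43 = $1290.91
Taxable wages = $13517.42 − $1290.91 = $12226.51
State withholding: $12226.51 × 0.0396 = $484.17
State unemployment insurance (employee share): $13517.42 × 0.001 = $13.52
SDI: $13517.42 × 0.0126 = $170.32
Employee stock purchase plan: $314.77
Dental insurance premium: $66.55
Total deductions = $451.48 + $839.43 + $484.17 + $13.52 + $170.32 + $314.77 + $66.55 = $2340.24
Net pay = $13517.42 − $2340.24 = $11177.18

$11177.18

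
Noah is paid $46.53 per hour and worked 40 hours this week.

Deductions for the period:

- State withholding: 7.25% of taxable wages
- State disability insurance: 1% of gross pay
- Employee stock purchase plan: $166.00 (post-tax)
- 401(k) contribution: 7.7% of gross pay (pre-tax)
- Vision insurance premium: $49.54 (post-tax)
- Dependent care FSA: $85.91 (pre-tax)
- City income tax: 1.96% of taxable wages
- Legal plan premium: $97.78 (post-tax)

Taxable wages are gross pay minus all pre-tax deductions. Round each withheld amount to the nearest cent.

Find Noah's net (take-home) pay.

Gross pay: 40 × $46.53 = $1861.20
Dependent care FSA: $85.91
401(k) contribution: $1861.20 × 0.077 = $143.31
Pre-tax total = $85.91 + $143.31 = $229.22
Taxable wages = $1861.20 − $229.22 = $1631.98
State withholding: $1631.98 × 0.0725 = $118.32
City income tax: $1631.98 × 0.0196 = $31.99
State disability insurance: $1861.20 × 0.01 = $18.61
Vision insurance premium: $49.54
Employee stock purchase plan: $166.00
Legal plan premium: $97.78
Total deductions = $85.91 + $143.31 + $118.32 + $31.99 + $18.61 + $49.54 + $166.00 + $97.78 = $711.46
Net pay = $1861.20 − $711.46 = $1149.74

$1149.74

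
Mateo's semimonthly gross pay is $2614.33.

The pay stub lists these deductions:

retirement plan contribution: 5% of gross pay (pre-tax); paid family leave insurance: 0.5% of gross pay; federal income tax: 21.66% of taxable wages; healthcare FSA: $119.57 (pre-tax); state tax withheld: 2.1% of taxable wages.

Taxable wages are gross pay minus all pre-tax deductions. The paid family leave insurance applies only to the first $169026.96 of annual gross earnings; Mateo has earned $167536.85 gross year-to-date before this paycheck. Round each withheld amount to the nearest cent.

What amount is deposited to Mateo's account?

$1794.90

Retirement plan contribution: $2614.33 × 0.05 = $130.72
Healthcare FSA: $119.57
Pre-tax total = $130.72 + $119.57 = $250.29
Taxable wages = $2614.33 − $250.29 = $2364.04
Federal income tax: $2364.04 × 0.2166 = $512.05
State tax withheld: $2364.04 × 0.021 = $49.64
Paid family leave insurance: only $169026.96 − $167536.85 = $1490.11 of this check is subject → $1490.11 × 0.005 = $7.45
Total deductions = $130.72 + $119.57 + $512.05 + $49.64 + $7.45 = $819.43
Net pay = $2614.33 − $819.43 = $1794.90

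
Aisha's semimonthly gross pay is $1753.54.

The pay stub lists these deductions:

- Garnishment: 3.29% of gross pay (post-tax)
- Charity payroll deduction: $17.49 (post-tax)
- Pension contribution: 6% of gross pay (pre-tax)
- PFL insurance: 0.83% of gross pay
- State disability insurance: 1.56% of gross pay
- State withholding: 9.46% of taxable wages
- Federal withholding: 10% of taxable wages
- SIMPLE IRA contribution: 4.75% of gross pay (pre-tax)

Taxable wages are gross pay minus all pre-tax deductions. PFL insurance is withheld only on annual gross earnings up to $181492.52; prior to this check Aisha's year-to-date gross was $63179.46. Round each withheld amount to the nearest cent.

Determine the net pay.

$1143.40

Pension contribution: $1753.54 × 0.06 = $105.21
SIMPLE IRA contribution: $1753.54 × 0.0475 = $83.29
Pre-tax total = $105.21 + $83.29 = $188.50
Taxable wages = $1753.54 − $188.50 = $1565.04
Federal withholding: $1565.04 × 0.1 = $156.50
State withholding: $1565.04 × 0.0946 = $148.05
PFL insurance: cap not yet reached, full $1753.54 is subject → $1753.54 × 0.0083 = $14.55
State disability insurance: $1753.54 × 0.0156 = $27.36
Garnishment: $1753.54 × 0.0329 = $57.69
Charity payroll deduction: $17.49
Total deductions = $105.21 + $83.29 + $156.50 + $148.05 + $14.55 + $27.36 + $57.69 + $17.49 = $610.14
Net pay = $1753.54 − $610.14 = $1143.40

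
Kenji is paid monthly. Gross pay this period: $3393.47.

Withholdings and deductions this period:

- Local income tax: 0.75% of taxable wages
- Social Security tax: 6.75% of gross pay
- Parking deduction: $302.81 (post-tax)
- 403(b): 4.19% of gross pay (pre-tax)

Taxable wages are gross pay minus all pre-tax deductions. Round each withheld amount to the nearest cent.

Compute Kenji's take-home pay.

403(b): $3393.47 × 0.0419 = $142.19
Taxable wages = $3393.47 − $142.19 = $3251.28
Local income tax: $3251.28 × 0.0075 = $24.38
Social Security tax: $3393.47 × 0.0675 = $229.06
Parking deduction: $302.81
Total deductions = $142.19 + $24.38 + $229.06 + $302.81 = $698.44
Net pay = $3393.47 − $698.44 = $2695.03

$2695.03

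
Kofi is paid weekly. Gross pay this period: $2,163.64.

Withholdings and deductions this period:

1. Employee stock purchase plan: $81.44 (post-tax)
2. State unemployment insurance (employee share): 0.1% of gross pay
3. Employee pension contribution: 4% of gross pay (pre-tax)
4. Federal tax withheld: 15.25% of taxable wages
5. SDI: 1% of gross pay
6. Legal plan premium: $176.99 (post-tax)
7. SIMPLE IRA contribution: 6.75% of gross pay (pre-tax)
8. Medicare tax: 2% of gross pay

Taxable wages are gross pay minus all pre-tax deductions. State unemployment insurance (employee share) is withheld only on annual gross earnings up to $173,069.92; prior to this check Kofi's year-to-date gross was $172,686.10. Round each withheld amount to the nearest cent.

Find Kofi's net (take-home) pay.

$1,312.84

Employee pension contribution: $2,163.64 × 0.04 = $86.55
SIMPLE IRA contribution: $2,163.64 × 0.0675 = $146.05
Pre-tax total = $86.55 + $146.05 = $232.60
Taxable wages = $2,163.64 − $232.60 = $1,931.04
Federal tax withheld: $1,931.04 × 0.1525 = $294.48
SDI: $2,163.64 × 0.01 = $21.64
Medicare tax: $2,163.64 × 0.02 = $43.27
State unemployment insurance (employee share): only $173,069.92 − $172,686.10 = $383.82 of this check is subject → $383.82 × 0.001 = $0.38
Legal plan premium: $176.99
Employee stock purchase plan: $81.44
Total deductions = $86.55 + $146.05 + $294.48 + $21.64 + $43.27 + $0.38 + $176.99 + $81.44 = $850.80
Net pay = $2,163.64 − $850.80 = $1,312.84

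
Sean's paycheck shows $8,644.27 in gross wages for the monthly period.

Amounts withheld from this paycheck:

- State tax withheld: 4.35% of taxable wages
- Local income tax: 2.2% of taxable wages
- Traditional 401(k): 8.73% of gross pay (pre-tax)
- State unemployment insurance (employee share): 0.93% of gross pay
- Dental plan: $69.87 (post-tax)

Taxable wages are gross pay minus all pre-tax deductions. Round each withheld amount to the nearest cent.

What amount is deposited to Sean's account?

$7,222.60

Traditional 401(k): $8,644.27 × 0.0873 = $754.64
Taxable wages = $8,644.27 − $754.64 = $7,889.63
Local income tax: $7,889.63 × 0.022 = $173.57
State tax withheld: $7,889.63 × 0.0435 = $343.20
State unemployment insurance (employee share): $8,644.27 × 0.0093 = $80.39
Dental plan: $69.87
Total deductions = $754.64 + $173.57 + $343.20 + $80.39 + $69.87 = $1,421.67
Net pay = $8,644.27 − $1,421.67 = $7,222.60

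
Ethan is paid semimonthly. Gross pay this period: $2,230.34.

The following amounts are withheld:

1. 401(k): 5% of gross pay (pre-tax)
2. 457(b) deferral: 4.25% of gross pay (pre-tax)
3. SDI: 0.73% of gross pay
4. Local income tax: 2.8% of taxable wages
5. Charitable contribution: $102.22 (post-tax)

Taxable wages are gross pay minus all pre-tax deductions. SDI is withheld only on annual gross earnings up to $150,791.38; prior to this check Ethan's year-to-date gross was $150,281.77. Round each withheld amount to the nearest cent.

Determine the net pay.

401(k): $2,230.34 × 0.05 = $111.52
457(b) deferral: $2,230.34 × 0.0425 = $94.79
Pre-tax total = $111.52 + $94.79 = $206.31
Taxable wages = $2,230.34 − $206.31 = $2,024.03
Local income tax: $2,024.03 × 0.028 = $56.67
SDI: only $150,791.38 − $150,281.77 = $509.61 of this check is subject → $509.61 × 0.0073 = $3.72
Charitable contribution: $102.22
Total deductions = $111.52 + $94.79 + $56.67 + $3.72 + $102.22 = $368.92
Net pay = $2,230.34 − $368.92 = $1,861.42

$1,861.42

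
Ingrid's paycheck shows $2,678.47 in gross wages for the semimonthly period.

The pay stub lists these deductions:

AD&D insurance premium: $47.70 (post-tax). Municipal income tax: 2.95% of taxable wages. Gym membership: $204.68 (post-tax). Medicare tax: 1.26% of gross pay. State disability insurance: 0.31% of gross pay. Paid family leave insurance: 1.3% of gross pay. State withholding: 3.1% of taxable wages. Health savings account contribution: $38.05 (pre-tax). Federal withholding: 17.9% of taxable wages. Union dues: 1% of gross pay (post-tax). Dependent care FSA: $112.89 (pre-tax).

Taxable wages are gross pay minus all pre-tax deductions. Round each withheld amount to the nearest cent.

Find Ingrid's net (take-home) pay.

$1,566.16

Dependent care FSA: $112.89
Health savings account contribution: $38.05
Pre-tax total = $112.89 + $38.05 = $150.94
Taxable wages = $2,678.47 − $150.94 = $2,527.53
Municipal income tax: $2,527.53 × 0.0295 = $74.56
Federal withholding: $2,527.53 × 0.179 = $452.43
State withholding: $2,527.53 × 0.031 = $78.35
State disability insurance: $2,678.47 × 0.0031 = $8.30
Medicare tax: $2,678.47 × 0.0126 = $33.75
Paid family leave insurance: $2,678.47 × 0.013 = $34.82
Union dues: $2,678.47 × 0.01 = $26.78
AD&D insurance premium: $47.70
Gym membership: $204.68
Total deductions = $112.89 + $38.05 + $74.56 + $452.43 + $78.35 + $8.30 + $33.75 + $34.82 + $26.78 + $47.70 + $204.68 = $1,112.31
Net pay = $2,678.47 − $1,112.31 = $1,566.16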